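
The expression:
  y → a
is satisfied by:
  {a: True, y: False}
  {y: False, a: False}
  {y: True, a: True}


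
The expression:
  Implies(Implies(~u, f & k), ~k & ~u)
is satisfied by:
  {k: False, u: False, f: False}
  {f: True, k: False, u: False}
  {k: True, f: False, u: False}


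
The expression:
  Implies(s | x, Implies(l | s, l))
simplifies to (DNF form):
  l | ~s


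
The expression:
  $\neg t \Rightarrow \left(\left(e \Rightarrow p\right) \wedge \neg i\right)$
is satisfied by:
  {t: True, p: True, e: False, i: False}
  {t: True, p: False, e: False, i: False}
  {t: True, e: True, p: True, i: False}
  {t: True, e: True, p: False, i: False}
  {i: True, t: True, p: True, e: False}
  {i: True, t: True, p: False, e: False}
  {i: True, t: True, e: True, p: True}
  {i: True, t: True, e: True, p: False}
  {p: True, t: False, e: False, i: False}
  {t: False, p: False, e: False, i: False}
  {e: True, p: True, t: False, i: False}


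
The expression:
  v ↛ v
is never true.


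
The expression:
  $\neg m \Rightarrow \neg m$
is always true.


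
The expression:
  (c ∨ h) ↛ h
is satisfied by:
  {c: True, h: False}


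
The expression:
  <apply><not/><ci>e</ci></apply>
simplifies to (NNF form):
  <apply><not/><ci>e</ci></apply>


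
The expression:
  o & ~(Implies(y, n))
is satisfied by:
  {o: True, y: True, n: False}


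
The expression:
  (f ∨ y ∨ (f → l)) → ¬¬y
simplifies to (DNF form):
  y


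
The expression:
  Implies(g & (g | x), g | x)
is always true.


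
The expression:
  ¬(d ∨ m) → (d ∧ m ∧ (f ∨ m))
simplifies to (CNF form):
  d ∨ m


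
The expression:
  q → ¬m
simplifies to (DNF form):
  ¬m ∨ ¬q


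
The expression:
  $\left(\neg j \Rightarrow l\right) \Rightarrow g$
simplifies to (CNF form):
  $\left(g \vee \neg j\right) \wedge \left(g \vee \neg l\right)$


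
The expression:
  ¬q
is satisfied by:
  {q: False}


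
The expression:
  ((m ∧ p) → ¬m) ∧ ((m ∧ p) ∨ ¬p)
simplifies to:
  ¬p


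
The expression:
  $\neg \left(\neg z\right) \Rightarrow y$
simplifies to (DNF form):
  $y \vee \neg z$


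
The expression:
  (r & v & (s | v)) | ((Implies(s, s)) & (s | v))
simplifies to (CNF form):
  s | v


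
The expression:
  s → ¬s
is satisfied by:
  {s: False}


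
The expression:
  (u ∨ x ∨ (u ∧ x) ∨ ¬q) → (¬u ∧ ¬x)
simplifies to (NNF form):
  ¬u ∧ ¬x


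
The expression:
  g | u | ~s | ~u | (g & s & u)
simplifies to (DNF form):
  True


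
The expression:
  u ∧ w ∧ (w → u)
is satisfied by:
  {u: True, w: True}


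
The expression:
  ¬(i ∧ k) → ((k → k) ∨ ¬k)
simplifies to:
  True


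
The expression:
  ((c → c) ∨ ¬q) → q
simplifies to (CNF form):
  q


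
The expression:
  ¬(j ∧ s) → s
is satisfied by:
  {s: True}


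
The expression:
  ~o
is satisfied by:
  {o: False}


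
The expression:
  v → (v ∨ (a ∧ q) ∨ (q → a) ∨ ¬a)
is always true.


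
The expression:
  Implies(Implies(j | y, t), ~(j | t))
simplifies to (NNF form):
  ~t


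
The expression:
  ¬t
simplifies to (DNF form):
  ¬t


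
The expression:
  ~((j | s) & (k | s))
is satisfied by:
  {k: False, s: False, j: False}
  {j: True, k: False, s: False}
  {k: True, j: False, s: False}


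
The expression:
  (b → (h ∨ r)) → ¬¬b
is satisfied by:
  {b: True}


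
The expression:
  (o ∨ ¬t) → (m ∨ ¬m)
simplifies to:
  True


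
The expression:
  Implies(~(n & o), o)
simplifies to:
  o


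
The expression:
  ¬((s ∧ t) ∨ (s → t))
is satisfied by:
  {s: True, t: False}


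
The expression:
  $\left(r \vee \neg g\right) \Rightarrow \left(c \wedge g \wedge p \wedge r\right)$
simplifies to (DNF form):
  $\left(g \wedge \neg r\right) \vee \left(c \wedge g \wedge p\right) \vee \left(c \wedge g \wedge \neg r\right) \vee \left(g \wedge p \wedge \neg r\right)$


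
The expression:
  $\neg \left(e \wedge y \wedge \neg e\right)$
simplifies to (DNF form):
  $\text{True}$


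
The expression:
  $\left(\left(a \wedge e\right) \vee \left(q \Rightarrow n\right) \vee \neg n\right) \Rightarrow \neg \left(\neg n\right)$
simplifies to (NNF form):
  $n$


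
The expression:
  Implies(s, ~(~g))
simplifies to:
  g | ~s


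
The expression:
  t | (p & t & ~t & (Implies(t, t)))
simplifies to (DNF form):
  t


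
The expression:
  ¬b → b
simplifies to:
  b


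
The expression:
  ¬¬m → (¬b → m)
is always true.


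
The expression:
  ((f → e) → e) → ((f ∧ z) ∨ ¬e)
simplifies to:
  (f ∧ z) ∨ ¬e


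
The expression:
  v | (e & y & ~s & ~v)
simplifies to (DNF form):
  v | (e & y & ~s)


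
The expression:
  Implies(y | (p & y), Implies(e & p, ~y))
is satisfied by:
  {p: False, e: False, y: False}
  {y: True, p: False, e: False}
  {e: True, p: False, y: False}
  {y: True, e: True, p: False}
  {p: True, y: False, e: False}
  {y: True, p: True, e: False}
  {e: True, p: True, y: False}


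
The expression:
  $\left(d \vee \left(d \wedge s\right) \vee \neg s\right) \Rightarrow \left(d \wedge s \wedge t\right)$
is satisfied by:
  {t: True, s: True, d: False}
  {s: True, d: False, t: False}
  {d: True, t: True, s: True}


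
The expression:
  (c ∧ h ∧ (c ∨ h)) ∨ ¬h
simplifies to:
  c ∨ ¬h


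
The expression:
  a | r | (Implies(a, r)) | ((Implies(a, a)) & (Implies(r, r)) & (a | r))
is always true.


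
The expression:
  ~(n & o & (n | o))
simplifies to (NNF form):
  ~n | ~o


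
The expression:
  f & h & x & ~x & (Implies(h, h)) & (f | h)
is never true.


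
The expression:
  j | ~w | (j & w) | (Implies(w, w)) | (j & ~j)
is always true.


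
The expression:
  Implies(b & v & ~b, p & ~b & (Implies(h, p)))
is always true.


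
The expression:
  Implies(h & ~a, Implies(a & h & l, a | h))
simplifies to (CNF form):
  True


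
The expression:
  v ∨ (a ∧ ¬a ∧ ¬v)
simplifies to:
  v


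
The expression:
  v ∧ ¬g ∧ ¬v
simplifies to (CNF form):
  False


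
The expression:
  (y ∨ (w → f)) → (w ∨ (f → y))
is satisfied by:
  {y: True, w: True, f: False}
  {y: True, w: False, f: False}
  {w: True, y: False, f: False}
  {y: False, w: False, f: False}
  {f: True, y: True, w: True}
  {f: True, y: True, w: False}
  {f: True, w: True, y: False}


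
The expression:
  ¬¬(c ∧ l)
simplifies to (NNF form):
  c ∧ l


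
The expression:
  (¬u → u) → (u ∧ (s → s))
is always true.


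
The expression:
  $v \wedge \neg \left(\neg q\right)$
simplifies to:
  $q \wedge v$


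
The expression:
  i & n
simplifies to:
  i & n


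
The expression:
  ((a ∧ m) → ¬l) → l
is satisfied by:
  {l: True}


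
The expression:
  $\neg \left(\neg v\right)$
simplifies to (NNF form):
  $v$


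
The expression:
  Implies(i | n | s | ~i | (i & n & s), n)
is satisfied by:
  {n: True}


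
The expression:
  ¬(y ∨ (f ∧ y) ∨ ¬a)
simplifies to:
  a ∧ ¬y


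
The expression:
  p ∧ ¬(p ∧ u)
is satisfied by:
  {p: True, u: False}


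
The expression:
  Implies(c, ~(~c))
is always true.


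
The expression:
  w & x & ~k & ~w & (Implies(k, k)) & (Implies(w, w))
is never true.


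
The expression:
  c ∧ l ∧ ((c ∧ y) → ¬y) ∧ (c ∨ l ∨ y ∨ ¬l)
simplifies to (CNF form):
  c ∧ l ∧ ¬y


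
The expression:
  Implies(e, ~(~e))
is always true.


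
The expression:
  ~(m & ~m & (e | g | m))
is always true.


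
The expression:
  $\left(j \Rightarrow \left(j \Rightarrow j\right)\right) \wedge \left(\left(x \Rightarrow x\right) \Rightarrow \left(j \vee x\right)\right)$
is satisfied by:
  {x: True, j: True}
  {x: True, j: False}
  {j: True, x: False}


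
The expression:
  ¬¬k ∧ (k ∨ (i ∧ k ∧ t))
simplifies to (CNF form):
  k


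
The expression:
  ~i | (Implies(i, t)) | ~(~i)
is always true.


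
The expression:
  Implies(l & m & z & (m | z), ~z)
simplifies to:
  ~l | ~m | ~z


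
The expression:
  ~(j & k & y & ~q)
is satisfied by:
  {q: True, k: False, y: False, j: False}
  {j: False, k: False, q: False, y: False}
  {j: True, q: True, k: False, y: False}
  {j: True, k: False, q: False, y: False}
  {y: True, q: True, j: False, k: False}
  {y: True, j: False, k: False, q: False}
  {y: True, j: True, q: True, k: False}
  {y: True, j: True, k: False, q: False}
  {q: True, k: True, y: False, j: False}
  {k: True, y: False, q: False, j: False}
  {j: True, k: True, q: True, y: False}
  {j: True, k: True, y: False, q: False}
  {q: True, k: True, y: True, j: False}
  {k: True, y: True, j: False, q: False}
  {j: True, k: True, y: True, q: True}


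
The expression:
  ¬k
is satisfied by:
  {k: False}


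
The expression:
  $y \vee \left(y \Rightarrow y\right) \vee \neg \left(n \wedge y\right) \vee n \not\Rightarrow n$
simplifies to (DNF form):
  $\text{True}$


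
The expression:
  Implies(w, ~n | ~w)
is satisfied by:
  {w: False, n: False}
  {n: True, w: False}
  {w: True, n: False}


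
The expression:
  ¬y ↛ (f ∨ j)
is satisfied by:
  {y: False, f: False, j: False}


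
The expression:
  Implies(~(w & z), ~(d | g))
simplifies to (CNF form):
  (w | ~d) & (w | ~g) & (z | ~d) & (z | ~g)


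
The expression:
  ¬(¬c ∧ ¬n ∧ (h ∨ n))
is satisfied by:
  {n: True, c: True, h: False}
  {n: True, h: False, c: False}
  {c: True, h: False, n: False}
  {c: False, h: False, n: False}
  {n: True, c: True, h: True}
  {n: True, h: True, c: False}
  {c: True, h: True, n: False}


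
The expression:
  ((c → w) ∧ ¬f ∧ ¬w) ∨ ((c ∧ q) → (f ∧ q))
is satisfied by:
  {f: True, c: False, q: False}
  {f: False, c: False, q: False}
  {q: True, f: True, c: False}
  {q: True, f: False, c: False}
  {c: True, f: True, q: False}
  {c: True, f: False, q: False}
  {c: True, q: True, f: True}


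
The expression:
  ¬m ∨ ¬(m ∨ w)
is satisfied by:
  {m: False}


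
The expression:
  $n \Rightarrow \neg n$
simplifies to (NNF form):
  $\neg n$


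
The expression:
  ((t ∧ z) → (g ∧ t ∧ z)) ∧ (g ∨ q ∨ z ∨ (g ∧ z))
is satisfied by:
  {q: True, g: True, t: False, z: False}
  {g: True, q: False, t: False, z: False}
  {q: True, z: True, g: True, t: False}
  {z: True, g: True, q: False, t: False}
  {q: True, g: True, t: True, z: False}
  {g: True, t: True, z: False, q: False}
  {q: True, z: True, g: True, t: True}
  {z: True, g: True, t: True, q: False}
  {q: True, z: False, t: False, g: False}
  {q: True, z: True, t: False, g: False}
  {z: True, q: False, t: False, g: False}
  {q: True, t: True, z: False, g: False}


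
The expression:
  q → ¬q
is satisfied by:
  {q: False}


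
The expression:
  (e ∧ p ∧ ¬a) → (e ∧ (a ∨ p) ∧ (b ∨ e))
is always true.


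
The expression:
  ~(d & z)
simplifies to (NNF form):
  ~d | ~z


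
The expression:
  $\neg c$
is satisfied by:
  {c: False}


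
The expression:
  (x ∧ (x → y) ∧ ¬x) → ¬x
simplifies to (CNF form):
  True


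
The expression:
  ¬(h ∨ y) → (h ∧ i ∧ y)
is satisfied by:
  {y: True, h: True}
  {y: True, h: False}
  {h: True, y: False}


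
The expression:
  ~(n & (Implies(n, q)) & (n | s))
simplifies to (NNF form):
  ~n | ~q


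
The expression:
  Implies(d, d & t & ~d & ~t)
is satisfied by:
  {d: False}


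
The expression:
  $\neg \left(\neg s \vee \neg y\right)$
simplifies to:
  $s \wedge y$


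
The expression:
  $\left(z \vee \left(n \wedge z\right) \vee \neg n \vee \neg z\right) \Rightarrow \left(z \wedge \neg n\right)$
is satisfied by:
  {z: True, n: False}


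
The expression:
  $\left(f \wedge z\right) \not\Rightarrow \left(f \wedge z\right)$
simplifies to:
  $\text{False}$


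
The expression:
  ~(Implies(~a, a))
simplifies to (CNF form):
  ~a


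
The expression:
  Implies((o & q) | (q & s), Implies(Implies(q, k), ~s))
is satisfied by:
  {s: False, k: False, q: False}
  {q: True, s: False, k: False}
  {k: True, s: False, q: False}
  {q: True, k: True, s: False}
  {s: True, q: False, k: False}
  {q: True, s: True, k: False}
  {k: True, s: True, q: False}


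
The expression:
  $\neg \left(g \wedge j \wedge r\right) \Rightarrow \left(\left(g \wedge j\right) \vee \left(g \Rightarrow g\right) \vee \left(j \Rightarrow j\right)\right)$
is always true.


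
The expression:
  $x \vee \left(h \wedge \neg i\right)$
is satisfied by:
  {x: True, h: True, i: False}
  {x: True, i: False, h: False}
  {x: True, h: True, i: True}
  {x: True, i: True, h: False}
  {h: True, i: False, x: False}


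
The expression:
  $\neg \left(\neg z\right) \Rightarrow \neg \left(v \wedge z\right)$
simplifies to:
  $\neg v \vee \neg z$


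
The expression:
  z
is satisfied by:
  {z: True}


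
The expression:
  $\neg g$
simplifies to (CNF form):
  $\neg g$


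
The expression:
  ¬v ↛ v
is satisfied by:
  {v: False}


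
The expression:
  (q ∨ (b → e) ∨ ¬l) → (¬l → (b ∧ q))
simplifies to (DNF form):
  l ∨ (b ∧ q)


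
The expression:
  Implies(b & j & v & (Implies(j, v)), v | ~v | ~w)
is always true.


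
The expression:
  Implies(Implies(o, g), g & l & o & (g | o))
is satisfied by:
  {l: True, o: True, g: False}
  {o: True, g: False, l: False}
  {l: True, g: True, o: True}


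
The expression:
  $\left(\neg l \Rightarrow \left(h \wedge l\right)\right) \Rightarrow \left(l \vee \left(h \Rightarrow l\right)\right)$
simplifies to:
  $\text{True}$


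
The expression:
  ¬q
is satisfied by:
  {q: False}


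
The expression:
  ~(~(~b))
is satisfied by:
  {b: False}


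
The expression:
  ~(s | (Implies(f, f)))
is never true.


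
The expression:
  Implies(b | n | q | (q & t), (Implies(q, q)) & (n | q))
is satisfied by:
  {n: True, q: True, b: False}
  {n: True, q: False, b: False}
  {q: True, n: False, b: False}
  {n: False, q: False, b: False}
  {n: True, b: True, q: True}
  {n: True, b: True, q: False}
  {b: True, q: True, n: False}


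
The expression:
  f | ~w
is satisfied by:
  {f: True, w: False}
  {w: False, f: False}
  {w: True, f: True}


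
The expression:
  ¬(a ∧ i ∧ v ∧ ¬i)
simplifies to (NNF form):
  True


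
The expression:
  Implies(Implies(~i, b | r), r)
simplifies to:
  r | (~b & ~i)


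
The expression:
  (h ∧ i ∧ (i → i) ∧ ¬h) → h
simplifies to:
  True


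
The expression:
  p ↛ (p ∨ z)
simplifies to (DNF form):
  False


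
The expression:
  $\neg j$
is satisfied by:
  {j: False}


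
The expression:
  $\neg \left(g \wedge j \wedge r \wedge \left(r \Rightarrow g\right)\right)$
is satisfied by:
  {g: False, r: False, j: False}
  {j: True, g: False, r: False}
  {r: True, g: False, j: False}
  {j: True, r: True, g: False}
  {g: True, j: False, r: False}
  {j: True, g: True, r: False}
  {r: True, g: True, j: False}


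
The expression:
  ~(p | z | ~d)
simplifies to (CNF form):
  d & ~p & ~z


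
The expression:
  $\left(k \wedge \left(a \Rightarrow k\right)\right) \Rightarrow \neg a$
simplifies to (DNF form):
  $\neg a \vee \neg k$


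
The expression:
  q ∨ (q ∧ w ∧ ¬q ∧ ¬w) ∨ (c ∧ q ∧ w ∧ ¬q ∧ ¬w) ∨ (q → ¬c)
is always true.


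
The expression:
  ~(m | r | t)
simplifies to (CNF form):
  ~m & ~r & ~t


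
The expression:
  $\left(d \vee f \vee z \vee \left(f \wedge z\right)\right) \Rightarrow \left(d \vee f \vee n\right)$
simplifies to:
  $d \vee f \vee n \vee \neg z$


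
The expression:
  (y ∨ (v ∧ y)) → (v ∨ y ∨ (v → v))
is always true.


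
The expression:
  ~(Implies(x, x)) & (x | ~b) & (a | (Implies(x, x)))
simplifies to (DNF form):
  False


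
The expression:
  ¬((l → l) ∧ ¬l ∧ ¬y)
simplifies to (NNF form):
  l ∨ y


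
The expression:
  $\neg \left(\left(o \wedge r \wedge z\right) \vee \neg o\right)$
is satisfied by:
  {o: True, z: False, r: False}
  {o: True, r: True, z: False}
  {o: True, z: True, r: False}


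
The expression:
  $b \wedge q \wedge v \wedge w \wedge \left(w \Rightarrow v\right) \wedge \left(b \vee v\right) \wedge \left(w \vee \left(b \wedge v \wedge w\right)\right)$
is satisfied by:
  {w: True, b: True, q: True, v: True}


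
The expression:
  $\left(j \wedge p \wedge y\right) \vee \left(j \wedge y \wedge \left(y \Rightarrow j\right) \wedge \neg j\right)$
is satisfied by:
  {p: True, j: True, y: True}


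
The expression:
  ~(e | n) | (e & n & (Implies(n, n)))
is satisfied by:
  {e: False, n: False}
  {n: True, e: True}


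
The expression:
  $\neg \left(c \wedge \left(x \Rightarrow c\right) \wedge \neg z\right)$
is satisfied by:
  {z: True, c: False}
  {c: False, z: False}
  {c: True, z: True}


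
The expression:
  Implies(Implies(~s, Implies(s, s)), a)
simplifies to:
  a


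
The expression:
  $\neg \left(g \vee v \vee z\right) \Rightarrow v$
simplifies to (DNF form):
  $g \vee v \vee z$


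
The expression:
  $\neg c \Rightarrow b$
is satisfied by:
  {b: True, c: True}
  {b: True, c: False}
  {c: True, b: False}


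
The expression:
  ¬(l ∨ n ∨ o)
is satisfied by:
  {n: False, o: False, l: False}


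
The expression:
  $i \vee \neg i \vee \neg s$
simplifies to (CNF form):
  $\text{True}$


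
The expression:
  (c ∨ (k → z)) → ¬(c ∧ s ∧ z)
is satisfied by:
  {s: False, c: False, z: False}
  {z: True, s: False, c: False}
  {c: True, s: False, z: False}
  {z: True, c: True, s: False}
  {s: True, z: False, c: False}
  {z: True, s: True, c: False}
  {c: True, s: True, z: False}


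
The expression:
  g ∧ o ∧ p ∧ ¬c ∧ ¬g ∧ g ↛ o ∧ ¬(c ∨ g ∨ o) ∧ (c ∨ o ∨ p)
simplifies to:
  False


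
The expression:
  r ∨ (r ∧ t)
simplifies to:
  r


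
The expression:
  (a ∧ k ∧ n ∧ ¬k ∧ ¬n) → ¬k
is always true.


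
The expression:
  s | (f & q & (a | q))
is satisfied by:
  {q: True, s: True, f: True}
  {q: True, s: True, f: False}
  {s: True, f: True, q: False}
  {s: True, f: False, q: False}
  {q: True, f: True, s: False}


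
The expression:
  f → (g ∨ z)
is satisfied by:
  {z: True, g: True, f: False}
  {z: True, g: False, f: False}
  {g: True, z: False, f: False}
  {z: False, g: False, f: False}
  {f: True, z: True, g: True}
  {f: True, z: True, g: False}
  {f: True, g: True, z: False}


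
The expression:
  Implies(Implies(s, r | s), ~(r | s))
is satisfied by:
  {r: False, s: False}


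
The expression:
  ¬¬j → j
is always true.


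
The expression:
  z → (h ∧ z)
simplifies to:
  h ∨ ¬z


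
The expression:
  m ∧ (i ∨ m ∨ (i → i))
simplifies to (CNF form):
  m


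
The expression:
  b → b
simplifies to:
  True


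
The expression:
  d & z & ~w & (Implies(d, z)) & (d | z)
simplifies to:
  d & z & ~w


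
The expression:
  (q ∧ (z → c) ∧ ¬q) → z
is always true.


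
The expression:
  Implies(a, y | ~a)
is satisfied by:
  {y: True, a: False}
  {a: False, y: False}
  {a: True, y: True}


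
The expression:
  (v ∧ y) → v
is always true.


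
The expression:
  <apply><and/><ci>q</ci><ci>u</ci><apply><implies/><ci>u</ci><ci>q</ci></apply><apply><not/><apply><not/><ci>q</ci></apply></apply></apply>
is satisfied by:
  {u: True, q: True}


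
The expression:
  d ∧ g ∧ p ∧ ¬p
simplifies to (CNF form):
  False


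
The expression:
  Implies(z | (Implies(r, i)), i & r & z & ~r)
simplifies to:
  r & ~i & ~z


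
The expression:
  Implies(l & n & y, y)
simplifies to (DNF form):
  True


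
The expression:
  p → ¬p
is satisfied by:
  {p: False}


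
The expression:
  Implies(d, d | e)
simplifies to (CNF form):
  True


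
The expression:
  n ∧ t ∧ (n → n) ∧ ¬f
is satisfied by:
  {t: True, n: True, f: False}


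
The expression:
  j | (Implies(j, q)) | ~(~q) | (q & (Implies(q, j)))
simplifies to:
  True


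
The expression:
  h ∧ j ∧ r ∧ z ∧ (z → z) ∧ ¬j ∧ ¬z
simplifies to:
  False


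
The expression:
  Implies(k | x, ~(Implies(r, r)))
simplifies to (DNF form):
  ~k & ~x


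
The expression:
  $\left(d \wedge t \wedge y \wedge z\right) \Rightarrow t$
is always true.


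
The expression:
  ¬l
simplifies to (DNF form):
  ¬l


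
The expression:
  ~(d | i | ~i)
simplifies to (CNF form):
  False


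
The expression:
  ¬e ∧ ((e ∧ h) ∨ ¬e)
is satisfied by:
  {e: False}


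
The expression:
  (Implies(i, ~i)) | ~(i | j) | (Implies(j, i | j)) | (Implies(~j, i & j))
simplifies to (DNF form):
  True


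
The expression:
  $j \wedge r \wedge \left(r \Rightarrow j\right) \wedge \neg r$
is never true.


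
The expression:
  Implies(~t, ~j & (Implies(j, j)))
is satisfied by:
  {t: True, j: False}
  {j: False, t: False}
  {j: True, t: True}


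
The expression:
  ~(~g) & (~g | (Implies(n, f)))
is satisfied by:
  {f: True, g: True, n: False}
  {g: True, n: False, f: False}
  {n: True, f: True, g: True}


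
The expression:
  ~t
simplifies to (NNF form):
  ~t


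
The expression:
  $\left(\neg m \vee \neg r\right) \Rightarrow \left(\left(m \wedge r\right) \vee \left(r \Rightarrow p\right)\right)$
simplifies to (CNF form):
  $m \vee p \vee \neg r$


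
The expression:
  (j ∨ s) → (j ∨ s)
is always true.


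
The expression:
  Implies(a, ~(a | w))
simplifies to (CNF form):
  ~a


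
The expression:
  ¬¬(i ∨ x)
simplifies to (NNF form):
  i ∨ x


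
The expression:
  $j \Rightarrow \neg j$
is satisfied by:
  {j: False}


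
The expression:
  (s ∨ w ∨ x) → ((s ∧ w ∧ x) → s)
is always true.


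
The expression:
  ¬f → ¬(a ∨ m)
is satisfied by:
  {f: True, m: False, a: False}
  {a: True, f: True, m: False}
  {f: True, m: True, a: False}
  {a: True, f: True, m: True}
  {a: False, m: False, f: False}


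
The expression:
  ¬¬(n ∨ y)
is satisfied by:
  {n: True, y: True}
  {n: True, y: False}
  {y: True, n: False}


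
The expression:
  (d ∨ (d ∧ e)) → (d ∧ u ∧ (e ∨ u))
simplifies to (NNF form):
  u ∨ ¬d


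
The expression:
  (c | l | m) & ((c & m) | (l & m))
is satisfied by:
  {m: True, c: True, l: True}
  {m: True, c: True, l: False}
  {m: True, l: True, c: False}


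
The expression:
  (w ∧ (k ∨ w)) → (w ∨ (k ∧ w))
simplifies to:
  True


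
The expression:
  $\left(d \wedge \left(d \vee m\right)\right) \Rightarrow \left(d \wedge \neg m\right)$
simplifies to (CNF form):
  $\neg d \vee \neg m$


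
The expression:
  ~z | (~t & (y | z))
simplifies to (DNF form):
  ~t | ~z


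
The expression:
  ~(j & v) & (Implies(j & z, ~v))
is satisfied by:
  {v: False, j: False}
  {j: True, v: False}
  {v: True, j: False}


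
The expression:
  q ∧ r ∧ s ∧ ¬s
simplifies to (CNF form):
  False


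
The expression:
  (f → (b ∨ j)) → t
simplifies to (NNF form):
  t ∨ (f ∧ ¬b ∧ ¬j)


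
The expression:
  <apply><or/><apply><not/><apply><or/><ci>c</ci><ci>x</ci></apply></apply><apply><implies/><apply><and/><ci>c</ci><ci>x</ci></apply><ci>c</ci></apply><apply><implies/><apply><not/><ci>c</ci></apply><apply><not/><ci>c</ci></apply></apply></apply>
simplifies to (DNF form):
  <true/>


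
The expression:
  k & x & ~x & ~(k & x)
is never true.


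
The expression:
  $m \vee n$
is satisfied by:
  {n: True, m: True}
  {n: True, m: False}
  {m: True, n: False}


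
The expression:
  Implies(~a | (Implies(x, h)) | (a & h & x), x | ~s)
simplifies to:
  x | ~s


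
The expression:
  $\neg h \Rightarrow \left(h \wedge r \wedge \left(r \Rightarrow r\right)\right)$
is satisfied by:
  {h: True}


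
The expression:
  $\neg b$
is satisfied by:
  {b: False}


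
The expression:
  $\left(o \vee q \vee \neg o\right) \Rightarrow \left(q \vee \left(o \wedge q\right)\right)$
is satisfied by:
  {q: True}


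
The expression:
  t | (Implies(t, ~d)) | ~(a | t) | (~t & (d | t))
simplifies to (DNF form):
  True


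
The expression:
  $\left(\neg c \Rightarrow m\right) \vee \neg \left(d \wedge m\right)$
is always true.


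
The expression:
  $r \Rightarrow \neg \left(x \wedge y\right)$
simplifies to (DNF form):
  $\neg r \vee \neg x \vee \neg y$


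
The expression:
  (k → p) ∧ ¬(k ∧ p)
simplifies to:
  ¬k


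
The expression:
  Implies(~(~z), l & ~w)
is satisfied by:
  {l: True, w: False, z: False}
  {w: False, z: False, l: False}
  {l: True, w: True, z: False}
  {w: True, l: False, z: False}
  {z: True, l: True, w: False}


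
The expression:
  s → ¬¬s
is always true.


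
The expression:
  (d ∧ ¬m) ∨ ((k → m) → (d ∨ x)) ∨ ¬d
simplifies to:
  True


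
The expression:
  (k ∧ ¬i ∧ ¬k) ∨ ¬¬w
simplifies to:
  w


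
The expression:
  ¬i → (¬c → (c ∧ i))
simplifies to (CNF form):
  c ∨ i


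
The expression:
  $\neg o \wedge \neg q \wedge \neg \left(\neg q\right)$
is never true.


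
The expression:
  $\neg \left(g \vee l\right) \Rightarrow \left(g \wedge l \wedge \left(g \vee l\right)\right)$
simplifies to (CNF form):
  $g \vee l$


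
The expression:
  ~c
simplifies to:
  ~c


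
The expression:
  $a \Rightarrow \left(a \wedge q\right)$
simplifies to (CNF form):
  $q \vee \neg a$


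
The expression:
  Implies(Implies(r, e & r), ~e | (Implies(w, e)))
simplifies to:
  True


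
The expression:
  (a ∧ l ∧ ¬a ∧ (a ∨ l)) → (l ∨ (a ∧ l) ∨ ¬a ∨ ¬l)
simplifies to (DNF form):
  True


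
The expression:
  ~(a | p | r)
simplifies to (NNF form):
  ~a & ~p & ~r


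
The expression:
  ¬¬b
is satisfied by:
  {b: True}


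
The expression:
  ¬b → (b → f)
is always true.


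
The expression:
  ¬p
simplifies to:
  ¬p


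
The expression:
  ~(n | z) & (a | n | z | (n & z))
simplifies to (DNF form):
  a & ~n & ~z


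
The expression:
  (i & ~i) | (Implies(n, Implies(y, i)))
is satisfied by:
  {i: True, y: False, n: False}
  {y: False, n: False, i: False}
  {i: True, n: True, y: False}
  {n: True, y: False, i: False}
  {i: True, y: True, n: False}
  {y: True, i: False, n: False}
  {i: True, n: True, y: True}


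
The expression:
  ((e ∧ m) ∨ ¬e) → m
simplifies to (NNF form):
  e ∨ m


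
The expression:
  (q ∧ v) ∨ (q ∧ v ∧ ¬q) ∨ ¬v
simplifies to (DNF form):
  q ∨ ¬v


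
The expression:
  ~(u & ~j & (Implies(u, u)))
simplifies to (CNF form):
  j | ~u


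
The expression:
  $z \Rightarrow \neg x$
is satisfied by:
  {z: False, x: False}
  {x: True, z: False}
  {z: True, x: False}


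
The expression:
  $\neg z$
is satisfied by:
  {z: False}


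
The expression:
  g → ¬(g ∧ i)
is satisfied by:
  {g: False, i: False}
  {i: True, g: False}
  {g: True, i: False}


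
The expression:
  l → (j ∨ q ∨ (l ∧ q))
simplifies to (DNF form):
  j ∨ q ∨ ¬l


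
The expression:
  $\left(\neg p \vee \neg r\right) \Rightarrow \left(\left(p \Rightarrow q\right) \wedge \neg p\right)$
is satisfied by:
  {r: True, p: False}
  {p: False, r: False}
  {p: True, r: True}


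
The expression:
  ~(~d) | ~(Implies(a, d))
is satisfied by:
  {a: True, d: True}
  {a: True, d: False}
  {d: True, a: False}


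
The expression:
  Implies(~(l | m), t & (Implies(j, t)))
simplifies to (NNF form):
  l | m | t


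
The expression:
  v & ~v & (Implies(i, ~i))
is never true.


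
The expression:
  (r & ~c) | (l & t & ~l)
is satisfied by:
  {r: True, c: False}


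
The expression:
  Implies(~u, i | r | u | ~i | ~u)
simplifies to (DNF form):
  True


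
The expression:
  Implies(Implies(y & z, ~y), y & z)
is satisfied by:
  {z: True, y: True}


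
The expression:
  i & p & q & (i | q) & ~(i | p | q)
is never true.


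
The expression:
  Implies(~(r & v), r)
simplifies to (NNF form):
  r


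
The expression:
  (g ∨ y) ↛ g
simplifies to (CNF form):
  y ∧ ¬g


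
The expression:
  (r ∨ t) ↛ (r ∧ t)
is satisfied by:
  {r: True, t: False}
  {t: True, r: False}


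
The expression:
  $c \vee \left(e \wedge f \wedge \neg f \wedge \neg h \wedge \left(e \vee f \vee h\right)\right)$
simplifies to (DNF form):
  $c$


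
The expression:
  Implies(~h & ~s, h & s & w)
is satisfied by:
  {s: True, h: True}
  {s: True, h: False}
  {h: True, s: False}


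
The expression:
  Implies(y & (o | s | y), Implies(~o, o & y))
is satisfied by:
  {o: True, y: False}
  {y: False, o: False}
  {y: True, o: True}


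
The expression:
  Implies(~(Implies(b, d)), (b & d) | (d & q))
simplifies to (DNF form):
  d | ~b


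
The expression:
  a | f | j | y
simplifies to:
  a | f | j | y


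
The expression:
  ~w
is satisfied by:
  {w: False}


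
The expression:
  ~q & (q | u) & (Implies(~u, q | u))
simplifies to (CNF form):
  u & ~q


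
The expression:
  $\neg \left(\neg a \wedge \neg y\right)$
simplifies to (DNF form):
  $a \vee y$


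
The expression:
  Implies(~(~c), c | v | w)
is always true.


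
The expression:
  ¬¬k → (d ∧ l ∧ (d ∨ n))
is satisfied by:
  {d: True, l: True, k: False}
  {d: True, l: False, k: False}
  {l: True, d: False, k: False}
  {d: False, l: False, k: False}
  {d: True, k: True, l: True}


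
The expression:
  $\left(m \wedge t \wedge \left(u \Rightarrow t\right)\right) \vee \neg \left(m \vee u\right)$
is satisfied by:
  {t: True, u: False, m: False}
  {t: False, u: False, m: False}
  {m: True, t: True, u: False}
  {m: True, u: True, t: True}


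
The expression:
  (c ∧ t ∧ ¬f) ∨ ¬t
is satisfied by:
  {c: True, f: False, t: False}
  {f: False, t: False, c: False}
  {c: True, f: True, t: False}
  {f: True, c: False, t: False}
  {t: True, c: True, f: False}


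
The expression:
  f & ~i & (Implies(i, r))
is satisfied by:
  {f: True, i: False}


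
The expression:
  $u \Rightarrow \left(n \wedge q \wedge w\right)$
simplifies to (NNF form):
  $\left(n \wedge q \wedge w\right) \vee \neg u$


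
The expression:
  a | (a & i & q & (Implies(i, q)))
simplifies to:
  a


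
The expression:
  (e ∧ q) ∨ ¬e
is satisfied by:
  {q: True, e: False}
  {e: False, q: False}
  {e: True, q: True}


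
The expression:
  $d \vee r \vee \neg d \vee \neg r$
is always true.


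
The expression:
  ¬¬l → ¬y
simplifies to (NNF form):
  ¬l ∨ ¬y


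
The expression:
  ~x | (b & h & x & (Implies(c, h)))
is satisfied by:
  {b: True, h: True, x: False}
  {b: True, h: False, x: False}
  {h: True, b: False, x: False}
  {b: False, h: False, x: False}
  {b: True, x: True, h: True}


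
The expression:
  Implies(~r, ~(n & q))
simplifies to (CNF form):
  r | ~n | ~q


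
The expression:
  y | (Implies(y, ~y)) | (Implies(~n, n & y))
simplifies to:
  True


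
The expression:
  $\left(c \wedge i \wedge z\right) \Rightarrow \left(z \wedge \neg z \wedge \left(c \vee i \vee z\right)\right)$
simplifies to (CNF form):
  $\neg c \vee \neg i \vee \neg z$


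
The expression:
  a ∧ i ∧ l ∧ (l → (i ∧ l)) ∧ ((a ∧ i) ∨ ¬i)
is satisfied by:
  {a: True, i: True, l: True}


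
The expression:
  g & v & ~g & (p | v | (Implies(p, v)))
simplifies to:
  False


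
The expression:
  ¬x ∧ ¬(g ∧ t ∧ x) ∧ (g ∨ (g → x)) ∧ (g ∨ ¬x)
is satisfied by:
  {x: False}


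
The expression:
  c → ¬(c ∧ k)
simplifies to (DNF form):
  ¬c ∨ ¬k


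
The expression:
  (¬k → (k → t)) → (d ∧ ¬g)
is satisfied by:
  {d: True, g: False}


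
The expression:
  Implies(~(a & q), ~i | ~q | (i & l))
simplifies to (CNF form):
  a | l | ~i | ~q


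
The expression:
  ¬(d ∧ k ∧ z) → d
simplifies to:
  d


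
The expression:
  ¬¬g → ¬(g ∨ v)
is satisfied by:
  {g: False}


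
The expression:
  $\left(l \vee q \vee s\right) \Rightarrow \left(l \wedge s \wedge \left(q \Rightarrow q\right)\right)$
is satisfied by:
  {l: True, s: True, q: False}
  {q: True, l: True, s: True}
  {q: False, s: False, l: False}


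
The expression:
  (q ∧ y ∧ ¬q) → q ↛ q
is always true.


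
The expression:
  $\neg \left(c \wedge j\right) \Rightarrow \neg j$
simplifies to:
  $c \vee \neg j$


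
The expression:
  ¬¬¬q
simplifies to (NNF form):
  ¬q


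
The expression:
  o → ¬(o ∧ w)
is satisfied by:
  {w: False, o: False}
  {o: True, w: False}
  {w: True, o: False}


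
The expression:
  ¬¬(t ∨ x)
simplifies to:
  t ∨ x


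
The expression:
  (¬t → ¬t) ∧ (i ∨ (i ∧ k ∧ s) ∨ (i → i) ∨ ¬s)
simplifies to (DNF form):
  True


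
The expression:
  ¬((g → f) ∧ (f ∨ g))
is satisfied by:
  {f: False}


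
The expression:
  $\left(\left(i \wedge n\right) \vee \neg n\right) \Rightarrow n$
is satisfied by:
  {n: True}


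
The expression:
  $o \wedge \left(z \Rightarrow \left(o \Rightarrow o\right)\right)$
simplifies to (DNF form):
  $o$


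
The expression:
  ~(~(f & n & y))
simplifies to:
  f & n & y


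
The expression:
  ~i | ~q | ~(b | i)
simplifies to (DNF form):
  ~i | ~q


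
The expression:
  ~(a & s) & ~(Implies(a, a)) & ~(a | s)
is never true.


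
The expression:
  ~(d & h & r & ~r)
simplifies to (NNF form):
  True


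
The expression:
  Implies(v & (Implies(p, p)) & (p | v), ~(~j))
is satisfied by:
  {j: True, v: False}
  {v: False, j: False}
  {v: True, j: True}


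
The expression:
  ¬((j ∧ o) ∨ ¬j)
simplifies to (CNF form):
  j ∧ ¬o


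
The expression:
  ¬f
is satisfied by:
  {f: False}


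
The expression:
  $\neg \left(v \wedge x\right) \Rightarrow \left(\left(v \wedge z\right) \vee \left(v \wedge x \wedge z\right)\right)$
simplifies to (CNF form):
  $v \wedge \left(x \vee z\right)$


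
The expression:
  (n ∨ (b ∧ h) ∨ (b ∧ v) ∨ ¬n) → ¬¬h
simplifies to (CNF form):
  h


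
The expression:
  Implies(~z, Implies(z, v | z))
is always true.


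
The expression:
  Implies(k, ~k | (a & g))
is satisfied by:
  {g: True, a: True, k: False}
  {g: True, a: False, k: False}
  {a: True, g: False, k: False}
  {g: False, a: False, k: False}
  {g: True, k: True, a: True}


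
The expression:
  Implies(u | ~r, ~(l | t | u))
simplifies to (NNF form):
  ~u & (r | ~l) & (r | ~t)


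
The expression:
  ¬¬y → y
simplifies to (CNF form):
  True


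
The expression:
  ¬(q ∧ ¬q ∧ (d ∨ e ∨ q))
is always true.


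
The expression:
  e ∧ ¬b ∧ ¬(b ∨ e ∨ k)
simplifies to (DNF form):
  False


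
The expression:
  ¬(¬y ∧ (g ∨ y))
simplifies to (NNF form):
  y ∨ ¬g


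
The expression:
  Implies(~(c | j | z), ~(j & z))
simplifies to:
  True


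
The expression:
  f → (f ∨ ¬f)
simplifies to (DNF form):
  True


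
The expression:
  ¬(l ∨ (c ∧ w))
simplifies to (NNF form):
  ¬l ∧ (¬c ∨ ¬w)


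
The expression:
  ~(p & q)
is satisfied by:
  {p: False, q: False}
  {q: True, p: False}
  {p: True, q: False}


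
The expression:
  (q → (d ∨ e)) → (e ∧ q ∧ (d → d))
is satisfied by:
  {e: True, q: True, d: False}
  {q: True, d: False, e: False}
  {d: True, e: True, q: True}


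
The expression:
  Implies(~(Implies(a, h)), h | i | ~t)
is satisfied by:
  {i: True, h: True, t: False, a: False}
  {i: True, h: False, t: False, a: False}
  {h: True, i: False, t: False, a: False}
  {i: False, h: False, t: False, a: False}
  {i: True, a: True, h: True, t: False}
  {i: True, a: True, h: False, t: False}
  {a: True, h: True, i: False, t: False}
  {a: True, i: False, h: False, t: False}
  {i: True, t: True, h: True, a: False}
  {i: True, t: True, h: False, a: False}
  {t: True, h: True, i: False, a: False}
  {t: True, i: False, h: False, a: False}
  {a: True, t: True, i: True, h: True}
  {a: True, t: True, i: True, h: False}
  {a: True, t: True, h: True, i: False}


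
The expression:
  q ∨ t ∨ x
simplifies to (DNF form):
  q ∨ t ∨ x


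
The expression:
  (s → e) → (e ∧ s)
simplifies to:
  s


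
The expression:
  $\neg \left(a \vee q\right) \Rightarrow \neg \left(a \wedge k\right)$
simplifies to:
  $\text{True}$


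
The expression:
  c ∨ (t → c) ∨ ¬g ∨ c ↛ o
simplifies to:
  c ∨ ¬g ∨ ¬t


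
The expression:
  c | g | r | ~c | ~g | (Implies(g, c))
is always true.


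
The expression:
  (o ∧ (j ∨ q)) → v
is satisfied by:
  {v: True, q: False, o: False, j: False}
  {j: True, v: True, q: False, o: False}
  {v: True, q: True, o: False, j: False}
  {j: True, v: True, q: True, o: False}
  {j: False, q: False, o: False, v: False}
  {j: True, q: False, o: False, v: False}
  {q: True, j: False, o: False, v: False}
  {j: True, q: True, o: False, v: False}
  {o: True, v: True, j: False, q: False}
  {j: True, o: True, v: True, q: False}
  {o: True, v: True, q: True, j: False}
  {j: True, o: True, v: True, q: True}
  {o: True, v: False, q: False, j: False}


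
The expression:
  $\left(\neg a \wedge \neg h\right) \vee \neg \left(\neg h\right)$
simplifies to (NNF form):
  $h \vee \neg a$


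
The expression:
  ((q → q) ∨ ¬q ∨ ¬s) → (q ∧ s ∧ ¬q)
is never true.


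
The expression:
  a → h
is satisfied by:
  {h: True, a: False}
  {a: False, h: False}
  {a: True, h: True}


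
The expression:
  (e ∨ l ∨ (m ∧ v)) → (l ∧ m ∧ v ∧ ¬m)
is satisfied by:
  {e: False, l: False, m: False, v: False}
  {v: True, e: False, l: False, m: False}
  {m: True, e: False, l: False, v: False}


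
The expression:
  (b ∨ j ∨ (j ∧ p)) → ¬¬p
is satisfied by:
  {p: True, j: False, b: False}
  {b: True, p: True, j: False}
  {p: True, j: True, b: False}
  {b: True, p: True, j: True}
  {b: False, j: False, p: False}


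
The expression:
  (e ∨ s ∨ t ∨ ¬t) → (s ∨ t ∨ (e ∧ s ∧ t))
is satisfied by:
  {t: True, s: True}
  {t: True, s: False}
  {s: True, t: False}


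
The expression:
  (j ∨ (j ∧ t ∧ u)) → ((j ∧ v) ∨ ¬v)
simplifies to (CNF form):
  True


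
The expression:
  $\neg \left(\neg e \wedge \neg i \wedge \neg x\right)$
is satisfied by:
  {i: True, x: True, e: True}
  {i: True, x: True, e: False}
  {i: True, e: True, x: False}
  {i: True, e: False, x: False}
  {x: True, e: True, i: False}
  {x: True, e: False, i: False}
  {e: True, x: False, i: False}
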